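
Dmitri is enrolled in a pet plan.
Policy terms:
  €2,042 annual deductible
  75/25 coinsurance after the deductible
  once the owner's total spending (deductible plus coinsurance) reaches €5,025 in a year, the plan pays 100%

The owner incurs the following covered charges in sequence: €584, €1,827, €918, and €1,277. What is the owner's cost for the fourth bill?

Bill 1, €584: fully absorbed by the deductible. Owner owes €584 (running OOP €584).
Bill 2, €1,827: €1,458 to deductible, leaving €369; owner's 25% is €92.25. Cost to owner: €1,550.25. OOP to date €2,134.25.
Bill 3, €918: 25% coinsurance on €918 = €229.50. Cost to owner: €229.50. OOP to date €2,363.75.
Bill 4, €1,277: deductible met; 25% of €1,277 = €319.25. Owner pays €319.25; OOP now €2,683.

€319.25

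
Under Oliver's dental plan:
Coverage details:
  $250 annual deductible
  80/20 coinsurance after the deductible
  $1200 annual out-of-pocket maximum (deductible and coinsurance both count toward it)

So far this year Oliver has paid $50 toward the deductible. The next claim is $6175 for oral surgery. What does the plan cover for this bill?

$5025

Deductible still to meet: $250 − $50 = $200.
That leaves $6175 − $200 = $5975 for coinsurance.
20% of $5975 = $1195 falls to the patient.
So the patient owes $200 + $1195 = $1395 before any cap.
Year-to-date out-of-pocket would reach $50 + $1395 = $1445, above the $1200 maximum, so the patient pays only $1200 − $50 = $1150.
The plan picks up $6175 − $1150 = $5025.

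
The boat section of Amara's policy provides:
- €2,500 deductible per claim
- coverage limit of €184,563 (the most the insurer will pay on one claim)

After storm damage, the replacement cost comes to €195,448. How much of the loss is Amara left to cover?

€10,885

Less the €2,500 deductible: €195,448 − €2,500 = €192,948.
€192,948 exceeds the €184,563 limit, so the insurer pays the limit: €184,563.
Owner's share is the uncovered remainder: €195,448 − €184,563 = €10,885.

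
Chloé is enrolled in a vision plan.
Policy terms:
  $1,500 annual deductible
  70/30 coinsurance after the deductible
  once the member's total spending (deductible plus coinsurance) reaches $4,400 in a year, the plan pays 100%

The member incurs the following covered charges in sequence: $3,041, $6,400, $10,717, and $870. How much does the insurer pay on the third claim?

Claim 1 ($3,041): $1,500 to deductible, leaving $1,541; 30% of $1,541 = $462.30. Cost to member: $1,962.30. OOP to date $1,962.30. Insurer: $3,041 − $1,962.30 = $1,078.70.
Claim 2 ($6,400): deductible met; 30% of $6,400 = $1,920. Cost to member: $1,920. OOP to date $3,882.30. Insurer: $6,400 − $1,920 = $4,480.
Claim 3 ($10,717): 30% coinsurance on $10,717 = $3,215.10. Adding that to $3,882.30 gives $7,097.40, past the $4,400 cap; member pays only $4,400 − $3,882.30 = $517.70. Plan pays $10,717 − $517.70 = $10,199.30.

$10,199.30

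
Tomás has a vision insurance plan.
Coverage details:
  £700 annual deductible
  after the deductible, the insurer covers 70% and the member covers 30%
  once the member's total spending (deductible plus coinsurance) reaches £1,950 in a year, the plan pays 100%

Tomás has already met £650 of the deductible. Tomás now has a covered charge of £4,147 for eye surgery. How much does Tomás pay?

£1,279.10

Deductible still to meet: £700 − £650 = £50.
After the £50 deductible portion, £4,147 − £50 = £4,097 is subject to coinsurance.
30% of £4,097 = £1,229.10 falls to the member.
That puts the member's cost at £50 + £1,229.10 = £1,279.10 before any cap.
Cumulative spending £650 + £1,279.10 = £1,929.10 stays under the £1,950 maximum.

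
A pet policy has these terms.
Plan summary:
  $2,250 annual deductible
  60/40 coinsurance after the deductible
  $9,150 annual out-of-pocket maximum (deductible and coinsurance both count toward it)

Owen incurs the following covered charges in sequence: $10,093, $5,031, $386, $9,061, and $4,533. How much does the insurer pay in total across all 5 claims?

$19,954

Claim 1 — $10,093: $2,250 finishes the deductible; $7,843 goes to coinsurance; 40% of $7,843 = $3,137.20. Cost to owner: $5,387.20. OOP to date $5,387.20. Plan pays $10,093 − $5,387.20 = $4,705.80.
Claim 2 — $5,031: deductible met; 40% of $5,031 = $2,012.40. Owner pays $2,012.40; OOP now $7,399.60. Insurer: $5,031 − $2,012.40 = $3,018.60.
Claim 3 — $386: deductible met; 40% of $386 = $154.40. Cost to owner: $154.40. OOP to date $7,554. Plan pays $386 − $154.40 = $231.60.
Claim 4 — $9,061: 40% coinsurance on $9,061 = $3,624.40. That would push OOP to $11,178.40, over the $9,150 cap, so owner pays $9,150 − $7,554 = $1,596. Plan pays $9,061 − $1,596 = $7,465.
Claim 5 — $4,533: deductible met; 40% of $4,533 = $1,813.20. OOP would hit $10,963.20 > $9,150, so the cap limits the owner to $9,150 − $9,150 = $0. Insurer: $4,533 − $0 = $4,533.
Insurer total: $4,705.80 + $3,018.60 + $231.60 + $7,465 + $4,533 = $19,954.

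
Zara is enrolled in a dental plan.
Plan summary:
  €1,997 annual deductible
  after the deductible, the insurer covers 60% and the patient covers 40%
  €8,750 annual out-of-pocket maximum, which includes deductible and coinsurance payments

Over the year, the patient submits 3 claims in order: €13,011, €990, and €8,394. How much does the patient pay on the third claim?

€1,951.40

Claim 1 (€13,011): €1,997 finishes the deductible; €11,014 goes to coinsurance; coinsurance €11,014 × 40% = €4,405.60. Cost to patient: €6,402.60. OOP to date €6,402.60.
Claim 2 (€990): deductible met; 40% of €990 = €396. Cost to patient: €396. OOP to date €6,798.60.
Claim 3 (€8,394): deductible already satisfied, so patient's share is 40% × €8,394 = €3,357.60. That would push OOP to €10,156.20, over the €8,750 cap, so patient pays €8,750 − €6,798.60 = €1,951.40.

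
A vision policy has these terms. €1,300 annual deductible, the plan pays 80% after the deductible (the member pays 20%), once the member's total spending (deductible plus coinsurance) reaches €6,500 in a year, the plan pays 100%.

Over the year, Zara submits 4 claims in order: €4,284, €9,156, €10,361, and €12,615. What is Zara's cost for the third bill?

€2,072.20

Bill 1, €4,284: deductible takes €1,300, €2,984 remains; member's 20% is €596.80. Cost to member: €1,896.80. OOP to date €1,896.80.
Bill 2, €9,156: deductible met; 20% of €9,156 = €1,831.20. Member owes €1,831.20 (running OOP €3,728).
Bill 3, €10,361: deductible already satisfied, so member's share is 20% × €10,361 = €2,072.20. Member pays €2,072.20; OOP now €5,800.20.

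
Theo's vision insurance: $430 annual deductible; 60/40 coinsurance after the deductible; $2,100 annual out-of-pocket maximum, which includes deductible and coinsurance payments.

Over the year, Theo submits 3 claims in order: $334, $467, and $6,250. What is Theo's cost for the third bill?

Bill 1, $334: entire amount goes to the deductible. Member pays $334; OOP now $334.
Bill 2, $467: deductible takes $96, $371 remains; coinsurance $371 × 40% = $148.40. Member pays $244.40; OOP now $578.40.
Bill 3, $6,250: 40% coinsurance on $6,250 = $2,500. Adding that to $578.40 gives $3,078.40, past the $2,100 cap; member pays only $2,100 − $578.40 = $1,521.60.

$1,521.60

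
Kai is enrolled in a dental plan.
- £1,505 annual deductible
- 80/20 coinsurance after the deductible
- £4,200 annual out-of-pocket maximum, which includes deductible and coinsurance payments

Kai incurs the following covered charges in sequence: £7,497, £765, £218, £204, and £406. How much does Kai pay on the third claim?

£43.60

Claim 1 (£7,497): £1,505 finishes the deductible; £5,992 goes to coinsurance; 20% of £5,992 = £1,198.40. Patient pays £2,703.40; OOP now £2,703.40.
Claim 2 (£765): deductible already satisfied, so patient's share is 20% × £765 = £153. Patient owes £153 (running OOP £2,856.40).
Claim 3 (£218): 20% coinsurance on £218 = £43.60. Patient owes £43.60 (running OOP £2,900).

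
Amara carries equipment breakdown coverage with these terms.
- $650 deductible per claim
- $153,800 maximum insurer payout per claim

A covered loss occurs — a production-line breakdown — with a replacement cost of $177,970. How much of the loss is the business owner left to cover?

Subtract the deductible: $177,970 − $650 = $177,320.
The $153,800 per-incident cap binds; insurer pays $153,800.
Out of pocket: $177,970 − $153,800 = $24,170.

$24,170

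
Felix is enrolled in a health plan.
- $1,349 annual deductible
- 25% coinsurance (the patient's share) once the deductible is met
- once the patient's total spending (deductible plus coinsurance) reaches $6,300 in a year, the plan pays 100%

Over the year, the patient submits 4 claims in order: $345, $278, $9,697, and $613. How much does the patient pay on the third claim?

$2,968.75

Claim 1 — $345: all of it applies to the deductible. Cost to patient: $345. OOP to date $345.
Claim 2 — $278: fully absorbed by the deductible. Cost to patient: $278. OOP to date $623.
Claim 3 — $9,697: deductible takes $726, $8,971 remains; 25% of $8,971 = $2,242.75. Cost to patient: $2,968.75. OOP to date $3,591.75.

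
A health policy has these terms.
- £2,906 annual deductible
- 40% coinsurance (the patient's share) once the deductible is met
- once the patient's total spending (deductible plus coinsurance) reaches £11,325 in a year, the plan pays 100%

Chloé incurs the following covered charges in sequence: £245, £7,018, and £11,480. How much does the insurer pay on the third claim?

#1 (£245): all of it applies to the deductible. Patient owes £245 (running OOP £245). Plan pays £245 − £245 = £0.
#2 (£7,018): £2,661 finishes the deductible; £4,357 goes to coinsurance; patient's 40% is £1,742.80. Patient pays £4,403.80; OOP now £4,648.80. Insurer: £7,018 − £4,403.80 = £2,614.20.
#3 (£11,480): deductible met; 40% of £11,480 = £4,592. Patient pays £4,592; OOP now £9,240.80. Plan pays £11,480 − £4,592 = £6,888.

£6,888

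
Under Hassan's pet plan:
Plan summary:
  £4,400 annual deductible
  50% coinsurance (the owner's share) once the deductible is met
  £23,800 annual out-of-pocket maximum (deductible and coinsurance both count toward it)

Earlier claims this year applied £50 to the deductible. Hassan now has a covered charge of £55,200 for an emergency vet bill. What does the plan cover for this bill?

£31,450

Remaining deductible: £4,400 − £50 = £4,350.
The remaining £50,850 (= £55,200 − £4,350) moves to coinsurance.
50% of £50,850 = £25,425 falls to the owner.
That puts the owner's cost at £4,350 + £25,425 = £29,775 before any cap.
Adding £29,775 to the £50 already spent would give £29,825, which exceeds the £23,800 cap; the owner pays just £23,800 − £50 = £23,750.
The insurer covers the remainder: £55,200 − £23,750 = £31,450.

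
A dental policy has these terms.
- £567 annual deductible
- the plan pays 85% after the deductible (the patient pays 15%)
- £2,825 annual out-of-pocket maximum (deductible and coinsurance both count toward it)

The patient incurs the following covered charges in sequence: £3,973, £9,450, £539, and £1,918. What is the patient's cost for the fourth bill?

£248.75

Claim 1 (£3,973): £567 finishes the deductible; £3,406 goes to coinsurance; 15% of £3,406 = £510.90. Patient pays £1,077.90; OOP now £1,077.90.
Claim 2 (£9,450): 15% coinsurance on £9,450 = £1,417.50. Cost to patient: £1,417.50. OOP to date £2,495.40.
Claim 3 (£539): deductible met; 15% of £539 = £80.85. Patient pays £80.85; OOP now £2,576.25.
Claim 4 (£1,918): deductible already satisfied, so patient's share is 15% × £1,918 = £287.70. Adding that to £2,576.25 gives £2,863.95, past the £2,825 cap; patient pays only £2,825 − £2,576.25 = £248.75.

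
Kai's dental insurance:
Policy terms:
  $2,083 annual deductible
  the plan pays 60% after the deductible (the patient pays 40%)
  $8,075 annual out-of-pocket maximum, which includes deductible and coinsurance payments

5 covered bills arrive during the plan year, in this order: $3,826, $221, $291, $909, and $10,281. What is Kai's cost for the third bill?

Bill 1, $3,826: $2,083 finishes the deductible; $1,743 goes to coinsurance; coinsurance $1,743 × 40% = $697.20. Patient pays $2,780.20; OOP now $2,780.20.
Bill 2, $221: deductible met; 40% of $221 = $88.40. Patient pays $88.40; OOP now $2,868.60.
Bill 3, $291: deductible already satisfied, so patient's share is 40% × $291 = $116.40. Patient owes $116.40 (running OOP $2,985).

$116.40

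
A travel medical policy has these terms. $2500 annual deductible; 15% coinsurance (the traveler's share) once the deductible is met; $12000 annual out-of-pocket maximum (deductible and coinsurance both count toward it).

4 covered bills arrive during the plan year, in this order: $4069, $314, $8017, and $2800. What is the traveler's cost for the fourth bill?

$420

#1 ($4069): $2500 to deductible, leaving $1569; traveler's 15% is $235.35. Cost to traveler: $2735.35. OOP to date $2735.35.
#2 ($314): deductible already satisfied, so traveler's share is 15% × $314 = $47.10. Cost to traveler: $47.10. OOP to date $2782.45.
#3 ($8017): deductible met; 15% of $8017 = $1202.55. Traveler pays $1202.55; OOP now $3985.
#4 ($2800): deductible met; 15% of $2800 = $420. Traveler owes $420 (running OOP $4405).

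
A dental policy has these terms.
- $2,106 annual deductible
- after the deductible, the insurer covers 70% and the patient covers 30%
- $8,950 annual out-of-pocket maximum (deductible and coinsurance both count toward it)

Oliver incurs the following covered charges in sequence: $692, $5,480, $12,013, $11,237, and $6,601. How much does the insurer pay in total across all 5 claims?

#1 ($692): entire amount goes to the deductible. Patient owes $692 (running OOP $692). Insurer: $692 − $692 = $0.
#2 ($5,480): $1,414 finishes the deductible; $4,066 goes to coinsurance; 30% of $4,066 = $1,219.80. Patient owes $2,633.80 (running OOP $3,325.80). Plan pays $5,480 − $2,633.80 = $2,846.20.
#3 ($12,013): 30% coinsurance on $12,013 = $3,603.90. Patient owes $3,603.90 (running OOP $6,929.70). Plan pays $12,013 − $3,603.90 = $8,409.10.
#4 ($11,237): deductible already satisfied, so patient's share is 30% × $11,237 = $3,371.10. That would push OOP to $10,300.80, over the $8,950 cap, so patient pays $8,950 − $6,929.70 = $2,020.30. Plan pays $11,237 − $2,020.30 = $9,216.70.
#5 ($6,601): 30% coinsurance on $6,601 = $1,980.30. That would push OOP to $10,930.30, over the $8,950 cap, so patient pays $8,950 − $8,950 = $0. Insurer: $6,601 − $0 = $6,601.
Insurer total = bills − patient's total = $36,023 − $8,950 = $27,073.

$27,073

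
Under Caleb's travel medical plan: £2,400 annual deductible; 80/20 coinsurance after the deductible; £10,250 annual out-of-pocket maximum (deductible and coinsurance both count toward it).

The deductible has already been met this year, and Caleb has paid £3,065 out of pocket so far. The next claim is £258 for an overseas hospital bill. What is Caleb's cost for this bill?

The deductible is already satisfied, so the full bill goes to coinsurance.
Coinsurance: £258 × 20% = £51.60.
Cumulative spending £3,065 + £51.60 = £3,116.60 stays under the £10,250 maximum.

£51.60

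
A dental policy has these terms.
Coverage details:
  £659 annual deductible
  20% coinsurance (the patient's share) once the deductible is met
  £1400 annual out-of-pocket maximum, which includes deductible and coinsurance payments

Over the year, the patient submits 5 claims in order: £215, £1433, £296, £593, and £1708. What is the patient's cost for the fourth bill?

Claim 1 (£215): all of it applies to the deductible. Cost to patient: £215. OOP to date £215.
Claim 2 (£1433): £444 finishes the deductible; £989 goes to coinsurance; patient's 20% is £197.80. Patient owes £641.80 (running OOP £856.80).
Claim 3 (£296): deductible already satisfied, so patient's share is 20% × £296 = £59.20. Cost to patient: £59.20. OOP to date £916.
Claim 4 (£593): 20% coinsurance on £593 = £118.60. Patient pays £118.60; OOP now £1034.60.

£118.60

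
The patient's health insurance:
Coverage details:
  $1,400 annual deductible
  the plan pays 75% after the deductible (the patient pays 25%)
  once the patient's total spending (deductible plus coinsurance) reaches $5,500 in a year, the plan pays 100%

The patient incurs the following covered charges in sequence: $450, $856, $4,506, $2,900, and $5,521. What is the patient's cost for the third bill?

$1,197

Claim 1 — $450: fully absorbed by the deductible. Cost to patient: $450. OOP to date $450.
Claim 2 — $856: all of it applies to the deductible. Patient pays $856; OOP now $1,306.
Claim 3 — $4,506: $94 to deductible, leaving $4,412; patient's 25% is $1,103. Cost to patient: $1,197. OOP to date $2,503.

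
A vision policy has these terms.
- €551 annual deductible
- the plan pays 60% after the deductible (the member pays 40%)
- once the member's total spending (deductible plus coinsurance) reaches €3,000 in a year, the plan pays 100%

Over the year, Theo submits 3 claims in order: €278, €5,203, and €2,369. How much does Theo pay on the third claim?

Claim 1 (€278): entire amount goes to the deductible. Cost to member: €278. OOP to date €278.
Claim 2 (€5,203): €273 to deductible, leaving €4,930; 40% of €4,930 = €1,972. Member owes €2,245 (running OOP €2,523).
Claim 3 (€2,369): deductible met; 40% of €2,369 = €947.60. That would push OOP to €3,470.60, over the €3,000 cap, so member pays €3,000 − €2,523 = €477.

€477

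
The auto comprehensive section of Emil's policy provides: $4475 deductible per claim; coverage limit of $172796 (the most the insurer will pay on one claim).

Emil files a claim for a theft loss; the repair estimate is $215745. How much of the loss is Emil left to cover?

$42949

After the deductible, $215745 − $4475 = $211270 remains.
Since $211270 > $172796, the payout is capped at $172796.
Policyholder's share is the uncovered remainder: $215745 − $172796 = $42949.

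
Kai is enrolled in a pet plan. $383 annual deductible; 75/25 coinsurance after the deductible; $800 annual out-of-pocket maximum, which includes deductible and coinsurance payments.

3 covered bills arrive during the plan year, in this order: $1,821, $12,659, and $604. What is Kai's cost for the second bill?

$57.50

Claim 1 ($1,821): deductible takes $383, $1,438 remains; 25% of $1,438 = $359.50. Owner pays $742.50; OOP now $742.50.
Claim 2 ($12,659): 25% coinsurance on $12,659 = $3,164.75. That would push OOP to $3,907.25, over the $800 cap, so owner pays $800 − $742.50 = $57.50.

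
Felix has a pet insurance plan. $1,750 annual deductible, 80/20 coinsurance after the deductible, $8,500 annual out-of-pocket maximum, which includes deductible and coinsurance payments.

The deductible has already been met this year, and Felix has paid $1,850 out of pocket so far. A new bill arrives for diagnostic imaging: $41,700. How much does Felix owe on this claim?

$6,650

The deductible is already satisfied, so the full bill goes to coinsurance.
20% of $41,700 = $8,340 falls to the owner.
Year-to-date out-of-pocket would reach $1,850 + $8,340 = $10,190, above the $8,500 maximum, so the owner pays only $8,500 − $1,850 = $6,650.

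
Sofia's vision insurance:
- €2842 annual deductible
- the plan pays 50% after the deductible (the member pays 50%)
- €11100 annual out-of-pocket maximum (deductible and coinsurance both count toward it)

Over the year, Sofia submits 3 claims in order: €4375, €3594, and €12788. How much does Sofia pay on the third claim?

#1 (€4375): €2842 finishes the deductible; €1533 goes to coinsurance; 50% of €1533 = €766.50. Cost to member: €3608.50. OOP to date €3608.50.
#2 (€3594): deductible met; 50% of €3594 = €1797. Member owes €1797 (running OOP €5405.50).
#3 (€12788): 50% coinsurance on €12788 = €6394. Adding that to €5405.50 gives €11799.50, past the €11100 cap; member pays only €11100 − €5405.50 = €5694.50.

€5694.50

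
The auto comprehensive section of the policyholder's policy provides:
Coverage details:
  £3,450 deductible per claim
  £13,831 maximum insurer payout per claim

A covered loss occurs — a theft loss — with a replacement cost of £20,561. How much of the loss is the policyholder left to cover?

Less the £3,450 deductible: £20,561 − £3,450 = £17,111.
The £13,831 per-incident cap binds; insurer pays £13,831.
Policyholder's share is the uncovered remainder: £20,561 − £13,831 = £6,730.

£6,730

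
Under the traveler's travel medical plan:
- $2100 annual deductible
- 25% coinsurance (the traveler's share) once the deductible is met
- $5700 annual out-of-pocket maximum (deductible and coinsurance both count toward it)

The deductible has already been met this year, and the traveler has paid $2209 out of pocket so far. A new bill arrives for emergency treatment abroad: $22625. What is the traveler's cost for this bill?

The deductible is already satisfied, so the full bill goes to coinsurance.
Coinsurance: $22625 × 25% = $5656.25.
Year-to-date out-of-pocket would reach $2209 + $5656.25 = $7865.25, above the $5700 maximum, so the traveler pays only $5700 − $2209 = $3491.

$3491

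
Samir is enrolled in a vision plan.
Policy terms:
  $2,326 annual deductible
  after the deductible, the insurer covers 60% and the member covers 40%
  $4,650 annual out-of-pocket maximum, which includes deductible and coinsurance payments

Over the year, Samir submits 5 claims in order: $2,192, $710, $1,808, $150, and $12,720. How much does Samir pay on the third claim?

Bill 1, $2,192: all of it applies to the deductible. Member pays $2,192; OOP now $2,192.
Bill 2, $710: deductible takes $134, $576 remains; member's 40% is $230.40. Cost to member: $364.40. OOP to date $2,556.40.
Bill 3, $1,808: 40% coinsurance on $1,808 = $723.20. Member owes $723.20 (running OOP $3,279.60).

$723.20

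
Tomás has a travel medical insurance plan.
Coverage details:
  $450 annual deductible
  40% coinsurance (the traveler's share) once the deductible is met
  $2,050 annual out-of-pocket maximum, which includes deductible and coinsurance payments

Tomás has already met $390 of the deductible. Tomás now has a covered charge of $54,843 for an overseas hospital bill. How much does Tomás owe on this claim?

Deductible still to meet: $450 − $390 = $60.
That leaves $54,843 − $60 = $54,783 for coinsurance.
Traveler's 40% share of $54,783 is $21,913.20.
Traveler responsibility before any cap: $60 + $21,913.20 = $21,973.20.
Adding $21,973.20 to the $390 already spent would give $22,363.20, which exceeds the $2,050 cap; the traveler pays just $2,050 − $390 = $1,660.

$1,660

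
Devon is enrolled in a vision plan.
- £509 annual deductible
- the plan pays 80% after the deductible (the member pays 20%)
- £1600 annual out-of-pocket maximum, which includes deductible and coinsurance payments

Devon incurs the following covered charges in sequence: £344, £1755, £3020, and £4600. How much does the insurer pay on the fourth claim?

£4431

Bill 1, £344: all of it applies to the deductible. Cost to member: £344. OOP to date £344. Insurer: £344 − £344 = £0.
Bill 2, £1755: deductible takes £165, £1590 remains; member's 20% is £318. Cost to member: £483. OOP to date £827. Plan pays £1755 − £483 = £1272.
Bill 3, £3020: 20% coinsurance on £3020 = £604. Member owes £604 (running OOP £1431). Plan pays £3020 − £604 = £2416.
Bill 4, £4600: 20% coinsurance on £4600 = £920. Adding that to £1431 gives £2351, past the £1600 cap; member pays only £1600 − £1431 = £169. Plan pays £4600 − £169 = £4431.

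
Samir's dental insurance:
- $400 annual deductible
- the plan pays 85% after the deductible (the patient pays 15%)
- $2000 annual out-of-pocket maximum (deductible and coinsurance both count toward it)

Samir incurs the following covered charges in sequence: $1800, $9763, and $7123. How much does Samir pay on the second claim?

$1390

Claim 1 ($1800): $400 finishes the deductible; $1400 goes to coinsurance; coinsurance $1400 × 15% = $210. Patient pays $610; OOP now $610.
Claim 2 ($9763): deductible already satisfied, so patient's share is 15% × $9763 = $1464.45. OOP would hit $2074.45 > $2000, so the cap limits the patient to $2000 − $610 = $1390.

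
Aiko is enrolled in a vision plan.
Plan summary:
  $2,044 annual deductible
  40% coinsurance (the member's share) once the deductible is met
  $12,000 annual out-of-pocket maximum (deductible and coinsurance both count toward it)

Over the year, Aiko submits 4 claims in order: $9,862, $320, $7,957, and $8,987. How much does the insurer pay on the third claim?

$4,774.20

Claim 1 ($9,862): deductible takes $2,044, $7,818 remains; member's 40% is $3,127.20. Member pays $5,171.20; OOP now $5,171.20. Insurer: $9,862 − $5,171.20 = $4,690.80.
Claim 2 ($320): deductible already satisfied, so member's share is 40% × $320 = $128. Member pays $128; OOP now $5,299.20. Insurer: $320 − $128 = $192.
Claim 3 ($7,957): deductible already satisfied, so member's share is 40% × $7,957 = $3,182.80. Cost to member: $3,182.80. OOP to date $8,482. Plan pays $7,957 − $3,182.80 = $4,774.20.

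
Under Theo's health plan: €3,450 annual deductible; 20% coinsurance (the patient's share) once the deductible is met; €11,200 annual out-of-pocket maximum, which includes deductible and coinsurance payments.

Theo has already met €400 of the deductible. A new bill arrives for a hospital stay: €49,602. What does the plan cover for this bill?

Deductible still to meet: €3,450 − €400 = €3,050.
The remaining €46,552 (= €49,602 − €3,050) moves to coinsurance.
Coinsurance: €46,552 × 20% = €9,310.40.
Patient responsibility before any cap: €3,050 + €9,310.40 = €12,360.40.
Adding €12,360.40 to the €400 already spent would give €12,760.40, which exceeds the €11,200 cap; the patient pays just €11,200 − €400 = €10,800.
The plan picks up €49,602 − €10,800 = €38,802.

€38,802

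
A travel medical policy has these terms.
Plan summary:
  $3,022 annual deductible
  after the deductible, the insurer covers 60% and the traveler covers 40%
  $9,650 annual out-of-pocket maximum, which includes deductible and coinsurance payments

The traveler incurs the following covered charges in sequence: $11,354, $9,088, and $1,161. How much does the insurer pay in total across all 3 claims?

$11,953

Claim 1 — $11,354: deductible takes $3,022, $8,332 remains; coinsurance $8,332 × 40% = $3,332.80. Traveler owes $6,354.80 (running OOP $6,354.80). Insurer: $11,354 − $6,354.80 = $4,999.20.
Claim 2 — $9,088: deductible already satisfied, so traveler's share is 40% × $9,088 = $3,635.20. That would push OOP to $9,990, over the $9,650 cap, so traveler pays $9,650 − $6,354.80 = $3,295.20. Plan pays $9,088 − $3,295.20 = $5,792.80.
Claim 3 — $1,161: deductible already satisfied, so traveler's share is 40% × $1,161 = $464.40. OOP would hit $10,114.40 > $9,650, so the cap limits the traveler to $9,650 − $9,650 = $0. Insurer: $1,161 − $0 = $1,161.
Insurer total = bills − traveler's total = $21,603 − $9,650 = $11,953.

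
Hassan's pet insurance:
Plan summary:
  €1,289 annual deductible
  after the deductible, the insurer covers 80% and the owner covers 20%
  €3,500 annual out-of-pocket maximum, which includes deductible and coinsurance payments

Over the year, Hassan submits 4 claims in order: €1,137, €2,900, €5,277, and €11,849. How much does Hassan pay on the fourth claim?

€606

Claim 1 — €1,137: entire amount goes to the deductible. Cost to owner: €1,137. OOP to date €1,137.
Claim 2 — €2,900: deductible takes €152, €2,748 remains; coinsurance €2,748 × 20% = €549.60. Owner owes €701.60 (running OOP €1,838.60).
Claim 3 — €5,277: 20% coinsurance on €5,277 = €1,055.40. Owner pays €1,055.40; OOP now €2,894.
Claim 4 — €11,849: deductible met; 20% of €11,849 = €2,369.80. OOP would hit €5,263.80 > €3,500, so the cap limits the owner to €3,500 − €2,894 = €606.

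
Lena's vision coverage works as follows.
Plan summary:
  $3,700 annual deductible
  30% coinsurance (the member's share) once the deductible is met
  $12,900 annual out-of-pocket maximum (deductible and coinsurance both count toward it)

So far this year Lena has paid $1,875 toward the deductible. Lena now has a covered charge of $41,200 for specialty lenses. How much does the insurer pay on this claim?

$1,875 of the $3,700 deductible is already met, leaving $1,825.
The remaining $39,375 (= $41,200 − $1,825) moves to coinsurance.
30% of $39,375 = $11,812.50 falls to the member.
So the member owes $1,825 + $11,812.50 = $13,637.50 before any cap.
Year-to-date out-of-pocket would reach $1,875 + $13,637.50 = $15,512.50, above the $12,900 maximum, so the member pays only $12,900 − $1,875 = $11,025.
The plan picks up $41,200 − $11,025 = $30,175.

$30,175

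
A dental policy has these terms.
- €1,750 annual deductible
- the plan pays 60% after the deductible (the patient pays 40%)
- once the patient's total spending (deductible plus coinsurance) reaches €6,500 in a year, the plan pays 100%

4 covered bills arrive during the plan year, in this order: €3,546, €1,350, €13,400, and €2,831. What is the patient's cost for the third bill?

€3,491.60

#1 (€3,546): €1,750 finishes the deductible; €1,796 goes to coinsurance; patient's 40% is €718.40. Patient owes €2,468.40 (running OOP €2,468.40).
#2 (€1,350): 40% coinsurance on €1,350 = €540. Cost to patient: €540. OOP to date €3,008.40.
#3 (€13,400): deductible already satisfied, so patient's share is 40% × €13,400 = €5,360. OOP would hit €8,368.40 > €6,500, so the cap limits the patient to €6,500 − €3,008.40 = €3,491.60.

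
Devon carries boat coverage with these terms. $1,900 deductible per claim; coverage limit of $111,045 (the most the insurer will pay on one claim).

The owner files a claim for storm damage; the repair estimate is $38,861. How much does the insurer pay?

Less the $1,900 deductible: $38,861 − $1,900 = $36,961.
$36,961 ≤ $111,045, so the limit doesn't bind; insurer pays $36,961.

$36,961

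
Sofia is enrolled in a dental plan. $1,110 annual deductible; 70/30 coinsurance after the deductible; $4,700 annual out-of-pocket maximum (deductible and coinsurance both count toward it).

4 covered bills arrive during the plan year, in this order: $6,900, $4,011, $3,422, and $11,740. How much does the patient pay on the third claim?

#1 ($6,900): deductible takes $1,110, $5,790 remains; 30% of $5,790 = $1,737. Patient pays $2,847; OOP now $2,847.
#2 ($4,011): 30% coinsurance on $4,011 = $1,203.30. Patient pays $1,203.30; OOP now $4,050.30.
#3 ($3,422): 30% coinsurance on $3,422 = $1,026.60. OOP would hit $5,076.90 > $4,700, so the cap limits the patient to $4,700 − $4,050.30 = $649.70.

$649.70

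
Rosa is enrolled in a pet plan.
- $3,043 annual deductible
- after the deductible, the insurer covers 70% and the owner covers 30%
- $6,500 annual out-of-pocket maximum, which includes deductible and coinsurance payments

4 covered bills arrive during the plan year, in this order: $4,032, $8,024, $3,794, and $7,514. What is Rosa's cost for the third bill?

$753.10

Bill 1, $4,032: $3,043 finishes the deductible; $989 goes to coinsurance; 30% of $989 = $296.70. Owner pays $3,339.70; OOP now $3,339.70.
Bill 2, $8,024: deductible already satisfied, so owner's share is 30% × $8,024 = $2,407.20. Owner owes $2,407.20 (running OOP $5,746.90).
Bill 3, $3,794: deductible met; 30% of $3,794 = $1,138.20. OOP would hit $6,885.10 > $6,500, so the cap limits the owner to $6,500 − $5,746.90 = $753.10.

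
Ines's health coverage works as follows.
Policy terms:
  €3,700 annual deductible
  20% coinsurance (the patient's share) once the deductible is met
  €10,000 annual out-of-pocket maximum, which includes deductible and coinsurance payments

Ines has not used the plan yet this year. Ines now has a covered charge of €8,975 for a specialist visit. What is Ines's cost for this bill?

€4,755

The full €3,700 deductible is still open; €3,700 of this bill applies to it.
After the €3,700 deductible portion, €8,975 − €3,700 = €5,275 is subject to coinsurance.
Patient's 20% share of €5,275 is €1,055.
So the patient owes €3,700 + €1,055 = €4,755 before any cap.
Total out-of-pocket so far would be €0 + €4,755 = €4,755, below the €10,000 cap — no reduction.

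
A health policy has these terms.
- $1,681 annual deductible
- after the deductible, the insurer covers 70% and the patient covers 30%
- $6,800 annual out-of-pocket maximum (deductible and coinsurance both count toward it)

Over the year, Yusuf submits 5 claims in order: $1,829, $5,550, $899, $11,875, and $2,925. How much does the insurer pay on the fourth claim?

#1 ($1,829): $1,681 finishes the deductible; $148 goes to coinsurance; 30% of $148 = $44.40. Patient owes $1,725.40 (running OOP $1,725.40). Insurer: $1,829 − $1,725.40 = $103.60.
#2 ($5,550): deductible already satisfied, so patient's share is 30% × $5,550 = $1,665. Patient owes $1,665 (running OOP $3,390.40). Plan pays $5,550 − $1,665 = $3,885.
#3 ($899): 30% coinsurance on $899 = $269.70. Cost to patient: $269.70. OOP to date $3,660.10. Plan pays $899 − $269.70 = $629.30.
#4 ($11,875): 30% coinsurance on $11,875 = $3,562.50. That would push OOP to $7,222.60, over the $6,800 cap, so patient pays $6,800 − $3,660.10 = $3,139.90. Insurer: $11,875 − $3,139.90 = $8,735.10.

$8,735.10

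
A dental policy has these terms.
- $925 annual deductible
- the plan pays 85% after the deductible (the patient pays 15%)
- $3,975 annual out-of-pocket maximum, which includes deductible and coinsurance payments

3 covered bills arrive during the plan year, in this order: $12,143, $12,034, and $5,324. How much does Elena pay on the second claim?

$1,367.30

Bill 1, $12,143: $925 finishes the deductible; $11,218 goes to coinsurance; 15% of $11,218 = $1,682.70. Cost to patient: $2,607.70. OOP to date $2,607.70.
Bill 2, $12,034: 15% coinsurance on $12,034 = $1,805.10. Adding that to $2,607.70 gives $4,412.80, past the $3,975 cap; patient pays only $3,975 − $2,607.70 = $1,367.30.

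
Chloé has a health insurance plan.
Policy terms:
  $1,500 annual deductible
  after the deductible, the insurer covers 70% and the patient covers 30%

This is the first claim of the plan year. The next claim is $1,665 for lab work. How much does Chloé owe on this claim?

$1,549.50

The full $1,500 deductible is still open; $1,500 of this bill applies to it.
After the $1,500 deductible portion, $1,665 − $1,500 = $165 is subject to coinsurance.
Patient's 30% share of $165 is $49.50.
So the patient owes $1,500 + $49.50 = $1,549.50.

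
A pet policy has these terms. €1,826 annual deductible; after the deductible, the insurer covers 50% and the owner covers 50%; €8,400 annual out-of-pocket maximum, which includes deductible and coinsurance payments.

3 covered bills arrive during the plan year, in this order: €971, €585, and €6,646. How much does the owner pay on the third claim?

Claim 1 (€971): entire amount goes to the deductible. Owner owes €971 (running OOP €971).
Claim 2 (€585): entire amount goes to the deductible. Cost to owner: €585. OOP to date €1,556.
Claim 3 (€6,646): €270 to deductible, leaving €6,376; coinsurance €6,376 × 50% = €3,188. Cost to owner: €3,458. OOP to date €5,014.

€3,458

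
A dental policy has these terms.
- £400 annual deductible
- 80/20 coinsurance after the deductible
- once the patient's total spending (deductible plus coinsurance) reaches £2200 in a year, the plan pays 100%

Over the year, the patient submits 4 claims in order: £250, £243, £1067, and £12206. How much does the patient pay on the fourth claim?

#1 (£250): all of it applies to the deductible. Patient owes £250 (running OOP £250).
#2 (£243): £150 to deductible, leaving £93; 20% of £93 = £18.60. Patient owes £168.60 (running OOP £418.60).
#3 (£1067): deductible already satisfied, so patient's share is 20% × £1067 = £213.40. Cost to patient: £213.40. OOP to date £632.
#4 (£12206): deductible already satisfied, so patient's share is 20% × £12206 = £2441.20. That would push OOP to £3073.20, over the £2200 cap, so patient pays £2200 − £632 = £1568.

£1568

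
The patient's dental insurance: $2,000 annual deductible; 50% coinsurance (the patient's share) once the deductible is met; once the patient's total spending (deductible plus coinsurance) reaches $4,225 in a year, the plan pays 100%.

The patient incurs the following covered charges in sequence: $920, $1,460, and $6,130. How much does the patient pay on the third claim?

Claim 1 — $920: entire amount goes to the deductible. Patient owes $920 (running OOP $920).
Claim 2 — $1,460: deductible takes $1,080, $380 remains; patient's 50% is $190. Patient owes $1,270 (running OOP $2,190).
Claim 3 — $6,130: 50% coinsurance on $6,130 = $3,065. That would push OOP to $5,255, over the $4,225 cap, so patient pays $4,225 − $2,190 = $2,035.

$2,035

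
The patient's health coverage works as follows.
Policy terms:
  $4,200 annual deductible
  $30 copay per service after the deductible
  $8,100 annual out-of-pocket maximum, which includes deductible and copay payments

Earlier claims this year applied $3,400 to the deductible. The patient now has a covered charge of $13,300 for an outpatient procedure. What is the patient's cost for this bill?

Remaining deductible: $4,200 − $3,400 = $800.
After the $800 deductible portion, $13,300 − $800 = $12,500 is subject to the copay.
Copay on this service: $30.
So the patient owes $800 + $30 = $830 before any cap.
Total out-of-pocket so far would be $3,400 + $830 = $4,230, below the $8,100 cap — no reduction.

$830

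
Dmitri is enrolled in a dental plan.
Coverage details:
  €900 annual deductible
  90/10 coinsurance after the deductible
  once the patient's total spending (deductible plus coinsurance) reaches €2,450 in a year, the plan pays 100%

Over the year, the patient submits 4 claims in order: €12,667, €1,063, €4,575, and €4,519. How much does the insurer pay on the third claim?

Bill 1, €12,667: €900 finishes the deductible; €11,767 goes to coinsurance; patient's 10% is €1,176.70. Patient pays €2,076.70; OOP now €2,076.70. Plan pays €12,667 − €2,076.70 = €10,590.30.
Bill 2, €1,063: deductible already satisfied, so patient's share is 10% × €1,063 = €106.30. Patient pays €106.30; OOP now €2,183. Plan pays €1,063 − €106.30 = €956.70.
Bill 3, €4,575: deductible already satisfied, so patient's share is 10% × €4,575 = €457.50. Adding that to €2,183 gives €2,640.50, past the €2,450 cap; patient pays only €2,450 − €2,183 = €267. Plan pays €4,575 − €267 = €4,308.

€4,308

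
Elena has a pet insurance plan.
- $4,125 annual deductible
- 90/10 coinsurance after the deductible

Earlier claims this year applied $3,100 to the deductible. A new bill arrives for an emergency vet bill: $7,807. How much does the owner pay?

Deductible still to meet: $4,125 − $3,100 = $1,025.
After the $1,025 deductible portion, $7,807 − $1,025 = $6,782 is subject to coinsurance.
10% of $6,782 = $678.20 falls to the owner.
That puts the owner's cost at $1,025 + $678.20 = $1,703.20.

$1,703.20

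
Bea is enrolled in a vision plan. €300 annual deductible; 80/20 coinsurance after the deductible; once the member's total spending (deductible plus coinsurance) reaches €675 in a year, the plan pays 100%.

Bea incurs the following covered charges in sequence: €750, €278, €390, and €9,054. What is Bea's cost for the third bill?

€78

Claim 1 (€750): €300 finishes the deductible; €450 goes to coinsurance; 20% of €450 = €90. Member pays €390; OOP now €390.
Claim 2 (€278): deductible met; 20% of €278 = €55.60. Cost to member: €55.60. OOP to date €445.60.
Claim 3 (€390): deductible met; 20% of €390 = €78. Member owes €78 (running OOP €523.60).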